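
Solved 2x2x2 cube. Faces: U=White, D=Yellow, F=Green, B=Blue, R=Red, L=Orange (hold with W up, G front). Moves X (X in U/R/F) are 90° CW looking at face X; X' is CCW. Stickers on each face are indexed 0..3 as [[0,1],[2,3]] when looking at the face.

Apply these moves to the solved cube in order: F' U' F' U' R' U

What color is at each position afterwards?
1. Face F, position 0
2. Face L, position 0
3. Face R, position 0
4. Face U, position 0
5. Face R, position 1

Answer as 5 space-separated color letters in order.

Answer: G B Y W G

Derivation:
After move 1 (F'): F=GGGG U=WWRR R=YRYR D=OOYY L=OWOW
After move 2 (U'): U=WRWR F=OWGG R=GGYR B=YRBB L=BBOW
After move 3 (F'): F=WGOG U=WRGY R=OGOR D=BWYY L=BROW
After move 4 (U'): U=RYWG F=BROG R=WGOR B=OGBB L=YROW
After move 5 (R'): R=GRWO U=RBWO F=BYOG D=BRYG B=YGWB
After move 6 (U): U=WROB F=GROG R=YGWO B=YRWB L=BYOW
Query 1: F[0] = G
Query 2: L[0] = B
Query 3: R[0] = Y
Query 4: U[0] = W
Query 5: R[1] = G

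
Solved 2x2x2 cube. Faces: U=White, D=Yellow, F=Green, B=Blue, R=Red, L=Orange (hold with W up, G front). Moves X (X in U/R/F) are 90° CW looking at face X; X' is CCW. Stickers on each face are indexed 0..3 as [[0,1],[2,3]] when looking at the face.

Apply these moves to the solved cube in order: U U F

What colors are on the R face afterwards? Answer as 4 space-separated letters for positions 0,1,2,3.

After move 1 (U): U=WWWW F=RRGG R=BBRR B=OOBB L=GGOO
After move 2 (U): U=WWWW F=BBGG R=OORR B=GGBB L=RROO
After move 3 (F): F=GBGB U=WWOR R=WOWR D=ROYY L=RYOY
Query: R face = WOWR

Answer: W O W R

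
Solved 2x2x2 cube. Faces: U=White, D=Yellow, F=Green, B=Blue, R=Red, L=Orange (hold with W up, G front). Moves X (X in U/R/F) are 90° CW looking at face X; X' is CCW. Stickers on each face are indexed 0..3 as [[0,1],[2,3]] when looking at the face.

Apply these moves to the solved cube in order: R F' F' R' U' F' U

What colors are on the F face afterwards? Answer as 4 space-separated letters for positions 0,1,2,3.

Answer: G G O Y

Derivation:
After move 1 (R): R=RRRR U=WGWG F=GYGY D=YBYB B=WBWB
After move 2 (F'): F=YYGG U=WGRR R=BRYR D=OOYB L=OGOW
After move 3 (F'): F=YGYG U=WGBY R=OROR D=GWYB L=OROR
After move 4 (R'): R=RROO U=WWBW F=YGYY D=GGYG B=BBWB
After move 5 (U'): U=WWWB F=ORYY R=YGOO B=RRWB L=BBOR
After move 6 (F'): F=RYOY U=WWYO R=GGGO D=BRYG L=BBOW
After move 7 (U): U=YWOW F=GGOY R=RRGO B=BBWB L=RYOW
Query: F face = GGOY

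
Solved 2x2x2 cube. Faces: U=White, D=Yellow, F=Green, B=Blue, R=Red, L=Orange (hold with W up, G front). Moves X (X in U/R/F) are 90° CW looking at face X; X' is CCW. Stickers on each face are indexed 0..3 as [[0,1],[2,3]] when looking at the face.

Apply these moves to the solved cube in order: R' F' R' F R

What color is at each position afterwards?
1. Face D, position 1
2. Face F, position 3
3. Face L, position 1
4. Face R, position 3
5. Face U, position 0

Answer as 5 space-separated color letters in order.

Answer: O G O R W

Derivation:
After move 1 (R'): R=RRRR U=WBWB F=GWGW D=YGYG B=YBYB
After move 2 (F'): F=WWGG U=WBRR R=GRYR D=OOYG L=OBOW
After move 3 (R'): R=RRGY U=WYRY F=WBGR D=OWYG B=GBOB
After move 4 (F): F=GWRB U=WYWB R=RRYY D=GRYG L=OOOW
After move 5 (R): R=YRYR U=WWWB F=GRRG D=GOYG B=BBYB
Query 1: D[1] = O
Query 2: F[3] = G
Query 3: L[1] = O
Query 4: R[3] = R
Query 5: U[0] = W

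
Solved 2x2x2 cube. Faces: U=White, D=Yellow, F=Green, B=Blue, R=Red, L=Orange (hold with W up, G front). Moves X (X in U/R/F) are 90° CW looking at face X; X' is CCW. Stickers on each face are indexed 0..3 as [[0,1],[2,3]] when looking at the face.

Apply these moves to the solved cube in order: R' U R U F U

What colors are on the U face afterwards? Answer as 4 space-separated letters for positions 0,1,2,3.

Answer: O B G W

Derivation:
After move 1 (R'): R=RRRR U=WBWB F=GWGW D=YGYG B=YBYB
After move 2 (U): U=WWBB F=RRGW R=YBRR B=OOYB L=GWOO
After move 3 (R): R=RYRB U=WRBW F=RGGG D=YYYO B=BOWB
After move 4 (U): U=BWWR F=RYGG R=BORB B=GWWB L=RGOO
After move 5 (F): F=GRGY U=BWOG R=WORB D=RBYO L=RYOY
After move 6 (U): U=OBGW F=WOGY R=GWRB B=RYWB L=GROY
Query: U face = OBGW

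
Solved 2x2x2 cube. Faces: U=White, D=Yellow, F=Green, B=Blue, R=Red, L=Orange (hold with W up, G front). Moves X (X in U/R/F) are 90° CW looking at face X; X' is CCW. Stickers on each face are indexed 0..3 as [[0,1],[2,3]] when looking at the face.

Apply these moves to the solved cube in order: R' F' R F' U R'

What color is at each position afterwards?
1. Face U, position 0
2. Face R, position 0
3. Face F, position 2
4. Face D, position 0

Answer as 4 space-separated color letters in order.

After move 1 (R'): R=RRRR U=WBWB F=GWGW D=YGYG B=YBYB
After move 2 (F'): F=WWGG U=WBRR R=GRYR D=OOYG L=OBOW
After move 3 (R): R=YGRR U=WWRG F=WOGG D=OYYY B=RBBB
After move 4 (F'): F=OGWG U=WWYR R=YGOR D=BWYY L=OGOR
After move 5 (U): U=YWRW F=YGWG R=RBOR B=OGBB L=OGOR
After move 6 (R'): R=BRRO U=YBRO F=YWWW D=BGYG B=YGWB
Query 1: U[0] = Y
Query 2: R[0] = B
Query 3: F[2] = W
Query 4: D[0] = B

Answer: Y B W B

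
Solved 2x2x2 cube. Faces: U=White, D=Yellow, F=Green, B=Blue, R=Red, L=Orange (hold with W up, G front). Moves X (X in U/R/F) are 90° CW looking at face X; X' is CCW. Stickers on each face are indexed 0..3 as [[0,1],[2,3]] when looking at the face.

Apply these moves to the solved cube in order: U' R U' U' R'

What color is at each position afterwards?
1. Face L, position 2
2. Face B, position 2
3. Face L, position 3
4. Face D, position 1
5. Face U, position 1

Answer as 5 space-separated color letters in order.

Answer: O B O R W

Derivation:
After move 1 (U'): U=WWWW F=OOGG R=GGRR B=RRBB L=BBOO
After move 2 (R): R=RGRG U=WOWG F=OYGY D=YBYR B=WRWB
After move 3 (U'): U=OGWW F=BBGY R=OYRG B=RGWB L=WROO
After move 4 (U'): U=GWOW F=WRGY R=BBRG B=OYWB L=RGOO
After move 5 (R'): R=BGBR U=GWOO F=WWGW D=YRYY B=RYBB
Query 1: L[2] = O
Query 2: B[2] = B
Query 3: L[3] = O
Query 4: D[1] = R
Query 5: U[1] = W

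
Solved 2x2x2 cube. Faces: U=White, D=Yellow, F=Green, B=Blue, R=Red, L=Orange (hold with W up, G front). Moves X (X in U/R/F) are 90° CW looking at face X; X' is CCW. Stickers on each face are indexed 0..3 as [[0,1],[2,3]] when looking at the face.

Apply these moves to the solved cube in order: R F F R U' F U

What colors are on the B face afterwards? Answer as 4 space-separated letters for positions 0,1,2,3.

After move 1 (R): R=RRRR U=WGWG F=GYGY D=YBYB B=WBWB
After move 2 (F): F=GGYY U=WGOO R=WRGR D=RRYB L=OYOB
After move 3 (F): F=YGYG U=WGBY R=OROR D=GWYB L=OROR
After move 4 (R): R=OORR U=WGBG F=YWYB D=GWYW B=YBGB
After move 5 (U'): U=GGWB F=ORYB R=YWRR B=OOGB L=YBOR
After move 6 (F): F=YOBR U=GGRB R=WWBR D=RYYW L=YGOW
After move 7 (U): U=RGBG F=WWBR R=OOBR B=YGGB L=YOOW
Query: B face = YGGB

Answer: Y G G B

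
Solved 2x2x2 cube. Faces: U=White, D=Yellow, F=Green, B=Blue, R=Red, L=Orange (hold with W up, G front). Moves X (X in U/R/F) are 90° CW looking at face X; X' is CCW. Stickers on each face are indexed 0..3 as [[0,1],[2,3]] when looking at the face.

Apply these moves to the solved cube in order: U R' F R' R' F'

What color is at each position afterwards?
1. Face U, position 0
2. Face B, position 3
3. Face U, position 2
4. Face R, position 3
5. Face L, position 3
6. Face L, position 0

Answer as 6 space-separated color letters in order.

Answer: W B R W O G

Derivation:
After move 1 (U): U=WWWW F=RRGG R=BBRR B=OOBB L=GGOO
After move 2 (R'): R=BRBR U=WBWO F=RWGW D=YRYG B=YOYB
After move 3 (F): F=GRWW U=WBOG R=WROR D=BBYG L=GYOR
After move 4 (R'): R=RRWO U=WYOY F=GBWG D=BRYW B=GOBB
After move 5 (R'): R=RORW U=WBOG F=GYWY D=BBYG B=WORB
After move 6 (F'): F=YYGW U=WBRR R=BOBW D=YRYG L=GGOO
Query 1: U[0] = W
Query 2: B[3] = B
Query 3: U[2] = R
Query 4: R[3] = W
Query 5: L[3] = O
Query 6: L[0] = G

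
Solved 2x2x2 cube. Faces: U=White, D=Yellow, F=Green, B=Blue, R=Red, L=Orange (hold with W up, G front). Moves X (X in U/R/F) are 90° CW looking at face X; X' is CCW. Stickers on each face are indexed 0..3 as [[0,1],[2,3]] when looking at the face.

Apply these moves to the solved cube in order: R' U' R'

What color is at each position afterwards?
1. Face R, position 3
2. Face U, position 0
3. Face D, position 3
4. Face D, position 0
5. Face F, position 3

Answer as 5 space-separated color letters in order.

After move 1 (R'): R=RRRR U=WBWB F=GWGW D=YGYG B=YBYB
After move 2 (U'): U=BBWW F=OOGW R=GWRR B=RRYB L=YBOO
After move 3 (R'): R=WRGR U=BYWR F=OBGW D=YOYW B=GRGB
Query 1: R[3] = R
Query 2: U[0] = B
Query 3: D[3] = W
Query 4: D[0] = Y
Query 5: F[3] = W

Answer: R B W Y W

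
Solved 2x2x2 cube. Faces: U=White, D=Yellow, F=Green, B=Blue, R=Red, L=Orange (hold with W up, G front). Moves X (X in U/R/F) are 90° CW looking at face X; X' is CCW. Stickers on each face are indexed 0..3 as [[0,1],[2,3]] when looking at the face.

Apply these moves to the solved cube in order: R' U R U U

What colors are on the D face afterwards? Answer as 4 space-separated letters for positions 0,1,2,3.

After move 1 (R'): R=RRRR U=WBWB F=GWGW D=YGYG B=YBYB
After move 2 (U): U=WWBB F=RRGW R=YBRR B=OOYB L=GWOO
After move 3 (R): R=RYRB U=WRBW F=RGGG D=YYYO B=BOWB
After move 4 (U): U=BWWR F=RYGG R=BORB B=GWWB L=RGOO
After move 5 (U): U=WBRW F=BOGG R=GWRB B=RGWB L=RYOO
Query: D face = YYYO

Answer: Y Y Y O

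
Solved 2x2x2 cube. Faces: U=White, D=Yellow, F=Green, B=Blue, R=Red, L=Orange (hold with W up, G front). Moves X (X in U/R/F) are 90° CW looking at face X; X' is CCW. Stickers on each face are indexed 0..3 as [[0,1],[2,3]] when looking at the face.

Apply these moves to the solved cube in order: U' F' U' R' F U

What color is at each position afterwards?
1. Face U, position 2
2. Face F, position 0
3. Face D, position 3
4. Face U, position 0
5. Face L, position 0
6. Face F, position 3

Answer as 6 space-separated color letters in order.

After move 1 (U'): U=WWWW F=OOGG R=GGRR B=RRBB L=BBOO
After move 2 (F'): F=OGOG U=WWGR R=YGYR D=BOYY L=BWOW
After move 3 (U'): U=WRWG F=BWOG R=OGYR B=YGBB L=RROW
After move 4 (R'): R=GROY U=WBWY F=BROG D=BWYG B=YGOB
After move 5 (F): F=OBGR U=WBWR R=WRYY D=OGYG L=RBOW
After move 6 (U): U=WWRB F=WRGR R=YGYY B=RBOB L=OBOW
Query 1: U[2] = R
Query 2: F[0] = W
Query 3: D[3] = G
Query 4: U[0] = W
Query 5: L[0] = O
Query 6: F[3] = R

Answer: R W G W O R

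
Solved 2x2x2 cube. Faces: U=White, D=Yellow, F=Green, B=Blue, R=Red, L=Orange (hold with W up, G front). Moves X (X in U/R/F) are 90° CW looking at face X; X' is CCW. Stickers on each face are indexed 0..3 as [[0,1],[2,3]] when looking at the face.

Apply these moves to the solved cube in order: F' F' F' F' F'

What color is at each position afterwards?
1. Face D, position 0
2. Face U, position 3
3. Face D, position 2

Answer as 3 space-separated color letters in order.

After move 1 (F'): F=GGGG U=WWRR R=YRYR D=OOYY L=OWOW
After move 2 (F'): F=GGGG U=WWYY R=OROR D=WWYY L=OROR
After move 3 (F'): F=GGGG U=WWOO R=WRWR D=RRYY L=OYOY
After move 4 (F'): F=GGGG U=WWWW R=RRRR D=YYYY L=OOOO
After move 5 (F'): F=GGGG U=WWRR R=YRYR D=OOYY L=OWOW
Query 1: D[0] = O
Query 2: U[3] = R
Query 3: D[2] = Y

Answer: O R Y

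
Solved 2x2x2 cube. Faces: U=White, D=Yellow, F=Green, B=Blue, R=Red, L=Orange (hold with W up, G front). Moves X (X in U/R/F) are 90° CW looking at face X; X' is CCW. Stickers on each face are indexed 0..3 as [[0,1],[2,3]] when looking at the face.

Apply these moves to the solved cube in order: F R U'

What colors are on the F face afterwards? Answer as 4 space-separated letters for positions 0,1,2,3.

Answer: O Y G Y

Derivation:
After move 1 (F): F=GGGG U=WWOO R=WRWR D=RRYY L=OYOY
After move 2 (R): R=WWRR U=WGOG F=GRGY D=RBYB B=OBWB
After move 3 (U'): U=GGWO F=OYGY R=GRRR B=WWWB L=OBOY
Query: F face = OYGY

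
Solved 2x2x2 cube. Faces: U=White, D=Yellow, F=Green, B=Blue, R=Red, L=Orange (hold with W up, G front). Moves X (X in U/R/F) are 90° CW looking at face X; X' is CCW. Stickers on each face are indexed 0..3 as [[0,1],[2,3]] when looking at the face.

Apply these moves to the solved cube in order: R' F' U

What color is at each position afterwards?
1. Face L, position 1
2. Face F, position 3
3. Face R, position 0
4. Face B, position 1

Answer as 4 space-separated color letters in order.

After move 1 (R'): R=RRRR U=WBWB F=GWGW D=YGYG B=YBYB
After move 2 (F'): F=WWGG U=WBRR R=GRYR D=OOYG L=OBOW
After move 3 (U): U=RWRB F=GRGG R=YBYR B=OBYB L=WWOW
Query 1: L[1] = W
Query 2: F[3] = G
Query 3: R[0] = Y
Query 4: B[1] = B

Answer: W G Y B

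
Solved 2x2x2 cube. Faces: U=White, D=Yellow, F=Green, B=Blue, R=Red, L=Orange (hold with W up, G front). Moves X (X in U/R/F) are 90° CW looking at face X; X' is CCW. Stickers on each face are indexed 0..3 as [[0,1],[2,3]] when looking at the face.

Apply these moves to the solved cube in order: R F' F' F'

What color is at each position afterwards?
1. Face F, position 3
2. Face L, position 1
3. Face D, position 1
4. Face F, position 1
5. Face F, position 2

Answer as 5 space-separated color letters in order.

Answer: Y Y R G Y

Derivation:
After move 1 (R): R=RRRR U=WGWG F=GYGY D=YBYB B=WBWB
After move 2 (F'): F=YYGG U=WGRR R=BRYR D=OOYB L=OGOW
After move 3 (F'): F=YGYG U=WGBY R=OROR D=GWYB L=OROR
After move 4 (F'): F=GGYY U=WGOO R=WRGR D=RRYB L=OYOB
Query 1: F[3] = Y
Query 2: L[1] = Y
Query 3: D[1] = R
Query 4: F[1] = G
Query 5: F[2] = Y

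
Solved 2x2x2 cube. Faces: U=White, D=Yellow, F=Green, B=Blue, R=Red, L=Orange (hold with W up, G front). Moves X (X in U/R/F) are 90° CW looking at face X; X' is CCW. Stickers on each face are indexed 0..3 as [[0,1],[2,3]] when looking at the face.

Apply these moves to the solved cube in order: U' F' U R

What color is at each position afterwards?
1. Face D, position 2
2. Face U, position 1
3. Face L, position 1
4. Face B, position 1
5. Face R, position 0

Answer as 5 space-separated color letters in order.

Answer: Y G G W Y

Derivation:
After move 1 (U'): U=WWWW F=OOGG R=GGRR B=RRBB L=BBOO
After move 2 (F'): F=OGOG U=WWGR R=YGYR D=BOYY L=BWOW
After move 3 (U): U=GWRW F=YGOG R=RRYR B=BWBB L=OGOW
After move 4 (R): R=YRRR U=GGRG F=YOOY D=BBYB B=WWWB
Query 1: D[2] = Y
Query 2: U[1] = G
Query 3: L[1] = G
Query 4: B[1] = W
Query 5: R[0] = Y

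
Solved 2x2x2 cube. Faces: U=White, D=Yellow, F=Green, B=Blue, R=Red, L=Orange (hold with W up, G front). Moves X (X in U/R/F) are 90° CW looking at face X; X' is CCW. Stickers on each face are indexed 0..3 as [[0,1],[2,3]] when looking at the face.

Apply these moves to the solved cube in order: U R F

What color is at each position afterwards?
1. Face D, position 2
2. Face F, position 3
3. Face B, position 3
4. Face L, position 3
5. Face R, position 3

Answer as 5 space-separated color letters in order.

Answer: Y Y B B B

Derivation:
After move 1 (U): U=WWWW F=RRGG R=BBRR B=OOBB L=GGOO
After move 2 (R): R=RBRB U=WRWG F=RYGY D=YBYO B=WOWB
After move 3 (F): F=GRYY U=WROG R=WBGB D=RRYO L=GYOB
Query 1: D[2] = Y
Query 2: F[3] = Y
Query 3: B[3] = B
Query 4: L[3] = B
Query 5: R[3] = B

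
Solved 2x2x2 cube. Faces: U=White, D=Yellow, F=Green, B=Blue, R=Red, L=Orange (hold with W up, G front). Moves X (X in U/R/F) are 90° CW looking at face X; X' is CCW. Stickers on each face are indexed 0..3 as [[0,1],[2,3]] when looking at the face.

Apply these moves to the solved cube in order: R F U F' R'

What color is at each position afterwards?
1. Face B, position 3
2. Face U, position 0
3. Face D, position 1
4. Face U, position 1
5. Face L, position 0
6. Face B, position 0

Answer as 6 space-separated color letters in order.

Answer: B O Y W G B

Derivation:
After move 1 (R): R=RRRR U=WGWG F=GYGY D=YBYB B=WBWB
After move 2 (F): F=GGYY U=WGOO R=WRGR D=RRYB L=OYOB
After move 3 (U): U=OWOG F=WRYY R=WBGR B=OYWB L=GGOB
After move 4 (F'): F=RYWY U=OWWG R=RBRR D=GBYB L=GGOO
After move 5 (R'): R=BRRR U=OWWO F=RWWG D=GYYY B=BYBB
Query 1: B[3] = B
Query 2: U[0] = O
Query 3: D[1] = Y
Query 4: U[1] = W
Query 5: L[0] = G
Query 6: B[0] = B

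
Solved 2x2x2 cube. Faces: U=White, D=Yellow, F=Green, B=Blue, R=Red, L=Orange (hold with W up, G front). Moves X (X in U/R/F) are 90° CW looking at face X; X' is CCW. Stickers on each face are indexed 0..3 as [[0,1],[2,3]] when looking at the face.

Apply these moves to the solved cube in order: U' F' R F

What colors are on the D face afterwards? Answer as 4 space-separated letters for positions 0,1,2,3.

Answer: R Y Y R

Derivation:
After move 1 (U'): U=WWWW F=OOGG R=GGRR B=RRBB L=BBOO
After move 2 (F'): F=OGOG U=WWGR R=YGYR D=BOYY L=BWOW
After move 3 (R): R=YYRG U=WGGG F=OOOY D=BBYR B=RRWB
After move 4 (F): F=OOYO U=WGWW R=GYGG D=RYYR L=BBOB
Query: D face = RYYR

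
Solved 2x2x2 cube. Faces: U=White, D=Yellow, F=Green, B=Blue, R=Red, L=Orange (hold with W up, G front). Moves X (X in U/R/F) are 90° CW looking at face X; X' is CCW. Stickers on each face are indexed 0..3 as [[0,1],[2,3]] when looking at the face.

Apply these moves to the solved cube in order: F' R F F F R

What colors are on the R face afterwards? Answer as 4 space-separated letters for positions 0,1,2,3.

After move 1 (F'): F=GGGG U=WWRR R=YRYR D=OOYY L=OWOW
After move 2 (R): R=YYRR U=WGRG F=GOGY D=OBYB B=RBWB
After move 3 (F): F=GGYO U=WGWW R=RYGR D=RYYB L=OOOB
After move 4 (F): F=YGOG U=WGBO R=WYWR D=GRYB L=OROY
After move 5 (F): F=OYGG U=WGYR R=BYOR D=WWYB L=OGOR
After move 6 (R): R=OBRY U=WYYG F=OWGB D=WWYR B=RBGB
Query: R face = OBRY

Answer: O B R Y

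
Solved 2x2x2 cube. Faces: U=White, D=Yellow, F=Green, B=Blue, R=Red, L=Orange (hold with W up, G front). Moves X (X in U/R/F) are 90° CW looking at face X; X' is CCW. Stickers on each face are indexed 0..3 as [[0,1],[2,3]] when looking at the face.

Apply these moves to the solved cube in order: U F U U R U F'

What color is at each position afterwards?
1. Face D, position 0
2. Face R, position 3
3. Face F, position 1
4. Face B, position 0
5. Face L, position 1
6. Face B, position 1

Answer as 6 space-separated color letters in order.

After move 1 (U): U=WWWW F=RRGG R=BBRR B=OOBB L=GGOO
After move 2 (F): F=GRGR U=WWOG R=WBWR D=RBYY L=GYOY
After move 3 (U): U=OWGW F=WBGR R=OOWR B=GYBB L=GROY
After move 4 (U): U=GOWW F=OOGR R=GYWR B=GRBB L=WBOY
After move 5 (R): R=WGRY U=GOWR F=OBGY D=RBYG B=WROB
After move 6 (U): U=WGRO F=WGGY R=WRRY B=WBOB L=OBOY
After move 7 (F'): F=GYWG U=WGWR R=BRRY D=BYYG L=OOOR
Query 1: D[0] = B
Query 2: R[3] = Y
Query 3: F[1] = Y
Query 4: B[0] = W
Query 5: L[1] = O
Query 6: B[1] = B

Answer: B Y Y W O B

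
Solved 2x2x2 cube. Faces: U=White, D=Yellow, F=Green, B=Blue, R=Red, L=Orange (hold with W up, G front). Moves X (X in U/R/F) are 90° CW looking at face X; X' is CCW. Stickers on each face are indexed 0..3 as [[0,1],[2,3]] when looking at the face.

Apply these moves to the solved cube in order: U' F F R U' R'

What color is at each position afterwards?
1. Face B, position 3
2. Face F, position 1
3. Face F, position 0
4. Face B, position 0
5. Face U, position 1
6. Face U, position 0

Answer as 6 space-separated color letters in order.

After move 1 (U'): U=WWWW F=OOGG R=GGRR B=RRBB L=BBOO
After move 2 (F): F=GOGO U=WWOB R=WGWR D=RGYY L=BYOY
After move 3 (F): F=GGOO U=WWYY R=OGBR D=WWYY L=BROG
After move 4 (R): R=BORG U=WGYO F=GWOY D=WBYR B=YRWB
After move 5 (U'): U=GOWY F=BROY R=GWRG B=BOWB L=YROG
After move 6 (R'): R=WGGR U=GWWB F=BOOY D=WRYY B=ROBB
Query 1: B[3] = B
Query 2: F[1] = O
Query 3: F[0] = B
Query 4: B[0] = R
Query 5: U[1] = W
Query 6: U[0] = G

Answer: B O B R W G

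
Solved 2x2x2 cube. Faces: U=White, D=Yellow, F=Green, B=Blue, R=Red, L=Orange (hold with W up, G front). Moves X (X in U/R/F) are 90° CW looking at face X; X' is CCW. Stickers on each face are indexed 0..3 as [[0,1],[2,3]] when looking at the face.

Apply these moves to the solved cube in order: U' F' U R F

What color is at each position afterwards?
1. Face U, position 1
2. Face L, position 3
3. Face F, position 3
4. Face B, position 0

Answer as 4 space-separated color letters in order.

Answer: G B O W

Derivation:
After move 1 (U'): U=WWWW F=OOGG R=GGRR B=RRBB L=BBOO
After move 2 (F'): F=OGOG U=WWGR R=YGYR D=BOYY L=BWOW
After move 3 (U): U=GWRW F=YGOG R=RRYR B=BWBB L=OGOW
After move 4 (R): R=YRRR U=GGRG F=YOOY D=BBYB B=WWWB
After move 5 (F): F=OYYO U=GGWG R=RRGR D=RYYB L=OBOB
Query 1: U[1] = G
Query 2: L[3] = B
Query 3: F[3] = O
Query 4: B[0] = W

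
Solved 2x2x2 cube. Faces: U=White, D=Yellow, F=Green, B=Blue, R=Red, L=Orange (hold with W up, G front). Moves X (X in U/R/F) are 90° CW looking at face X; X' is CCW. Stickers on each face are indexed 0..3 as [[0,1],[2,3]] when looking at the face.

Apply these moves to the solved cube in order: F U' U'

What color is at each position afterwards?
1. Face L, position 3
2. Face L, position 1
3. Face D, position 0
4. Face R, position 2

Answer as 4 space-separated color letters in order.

Answer: Y R R W

Derivation:
After move 1 (F): F=GGGG U=WWOO R=WRWR D=RRYY L=OYOY
After move 2 (U'): U=WOWO F=OYGG R=GGWR B=WRBB L=BBOY
After move 3 (U'): U=OOWW F=BBGG R=OYWR B=GGBB L=WROY
Query 1: L[3] = Y
Query 2: L[1] = R
Query 3: D[0] = R
Query 4: R[2] = W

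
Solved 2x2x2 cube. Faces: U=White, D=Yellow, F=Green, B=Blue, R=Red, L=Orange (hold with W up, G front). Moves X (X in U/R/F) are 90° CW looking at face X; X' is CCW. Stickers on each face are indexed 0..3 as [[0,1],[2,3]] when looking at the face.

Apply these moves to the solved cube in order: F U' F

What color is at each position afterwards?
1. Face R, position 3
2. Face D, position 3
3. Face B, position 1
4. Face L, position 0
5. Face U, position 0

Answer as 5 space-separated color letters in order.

After move 1 (F): F=GGGG U=WWOO R=WRWR D=RRYY L=OYOY
After move 2 (U'): U=WOWO F=OYGG R=GGWR B=WRBB L=BBOY
After move 3 (F): F=GOGY U=WOYB R=WGOR D=WGYY L=BROR
Query 1: R[3] = R
Query 2: D[3] = Y
Query 3: B[1] = R
Query 4: L[0] = B
Query 5: U[0] = W

Answer: R Y R B W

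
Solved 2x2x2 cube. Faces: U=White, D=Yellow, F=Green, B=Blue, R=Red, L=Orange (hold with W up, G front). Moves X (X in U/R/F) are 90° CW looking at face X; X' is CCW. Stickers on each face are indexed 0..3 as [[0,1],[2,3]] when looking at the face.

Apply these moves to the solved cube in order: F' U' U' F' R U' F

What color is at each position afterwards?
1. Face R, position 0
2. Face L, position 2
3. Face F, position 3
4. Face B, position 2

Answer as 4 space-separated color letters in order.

After move 1 (F'): F=GGGG U=WWRR R=YRYR D=OOYY L=OWOW
After move 2 (U'): U=WRWR F=OWGG R=GGYR B=YRBB L=BBOW
After move 3 (U'): U=RRWW F=BBGG R=OWYR B=GGBB L=YROW
After move 4 (F'): F=BGBG U=RROY R=OWOR D=RWYY L=YWOW
After move 5 (R): R=OORW U=RGOG F=BWBY D=RBYG B=YGRB
After move 6 (U'): U=GGRO F=YWBY R=BWRW B=OORB L=YGOW
After move 7 (F): F=BYYW U=GGWG R=RWOW D=RBYG L=YROB
Query 1: R[0] = R
Query 2: L[2] = O
Query 3: F[3] = W
Query 4: B[2] = R

Answer: R O W R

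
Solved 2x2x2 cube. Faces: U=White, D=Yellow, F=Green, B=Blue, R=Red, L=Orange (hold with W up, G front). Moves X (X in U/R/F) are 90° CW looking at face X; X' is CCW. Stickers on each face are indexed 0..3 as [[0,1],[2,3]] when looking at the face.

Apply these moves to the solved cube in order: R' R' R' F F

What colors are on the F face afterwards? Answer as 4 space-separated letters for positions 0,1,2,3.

Answer: Y G Y G

Derivation:
After move 1 (R'): R=RRRR U=WBWB F=GWGW D=YGYG B=YBYB
After move 2 (R'): R=RRRR U=WYWY F=GBGB D=YWYW B=GBGB
After move 3 (R'): R=RRRR U=WGWG F=GYGY D=YBYB B=WBWB
After move 4 (F): F=GGYY U=WGOO R=WRGR D=RRYB L=OYOB
After move 5 (F): F=YGYG U=WGBY R=OROR D=GWYB L=OROR
Query: F face = YGYG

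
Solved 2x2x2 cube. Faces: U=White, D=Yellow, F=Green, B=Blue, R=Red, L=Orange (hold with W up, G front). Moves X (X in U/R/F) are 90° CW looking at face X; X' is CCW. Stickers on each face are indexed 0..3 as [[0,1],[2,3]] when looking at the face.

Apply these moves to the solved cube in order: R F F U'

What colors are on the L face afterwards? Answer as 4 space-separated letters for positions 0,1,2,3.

Answer: W B O R

Derivation:
After move 1 (R): R=RRRR U=WGWG F=GYGY D=YBYB B=WBWB
After move 2 (F): F=GGYY U=WGOO R=WRGR D=RRYB L=OYOB
After move 3 (F): F=YGYG U=WGBY R=OROR D=GWYB L=OROR
After move 4 (U'): U=GYWB F=ORYG R=YGOR B=ORWB L=WBOR
Query: L face = WBOR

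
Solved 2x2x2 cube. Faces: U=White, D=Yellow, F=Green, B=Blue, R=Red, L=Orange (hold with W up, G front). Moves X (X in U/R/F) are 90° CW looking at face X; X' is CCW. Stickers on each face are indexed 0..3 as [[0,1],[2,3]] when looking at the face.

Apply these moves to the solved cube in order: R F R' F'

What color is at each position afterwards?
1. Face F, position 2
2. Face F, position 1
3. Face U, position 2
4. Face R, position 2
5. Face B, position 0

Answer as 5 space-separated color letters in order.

After move 1 (R): R=RRRR U=WGWG F=GYGY D=YBYB B=WBWB
After move 2 (F): F=GGYY U=WGOO R=WRGR D=RRYB L=OYOB
After move 3 (R'): R=RRWG U=WWOW F=GGYO D=RGYY B=BBRB
After move 4 (F'): F=GOGY U=WWRW R=GRRG D=YBYY L=OWOO
Query 1: F[2] = G
Query 2: F[1] = O
Query 3: U[2] = R
Query 4: R[2] = R
Query 5: B[0] = B

Answer: G O R R B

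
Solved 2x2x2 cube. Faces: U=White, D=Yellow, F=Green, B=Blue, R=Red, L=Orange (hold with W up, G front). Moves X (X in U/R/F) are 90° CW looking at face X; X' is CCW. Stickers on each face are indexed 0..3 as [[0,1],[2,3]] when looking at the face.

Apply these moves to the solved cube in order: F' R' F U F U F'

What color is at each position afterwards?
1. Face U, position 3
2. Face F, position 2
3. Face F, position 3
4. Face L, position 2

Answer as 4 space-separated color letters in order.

Answer: B W W O

Derivation:
After move 1 (F'): F=GGGG U=WWRR R=YRYR D=OOYY L=OWOW
After move 2 (R'): R=RRYY U=WBRB F=GWGR D=OGYG B=YBOB
After move 3 (F): F=GGRW U=WBWW R=RRBY D=YRYG L=OOOG
After move 4 (U): U=WWWB F=RRRW R=YBBY B=OOOB L=GGOG
After move 5 (F): F=RRWR U=WWGG R=WBBY D=BYYG L=GYOR
After move 6 (U): U=GWGW F=WBWR R=OOBY B=GYOB L=RROR
After move 7 (F'): F=BRWW U=GWOB R=YOBY D=RRYG L=RWOG
Query 1: U[3] = B
Query 2: F[2] = W
Query 3: F[3] = W
Query 4: L[2] = O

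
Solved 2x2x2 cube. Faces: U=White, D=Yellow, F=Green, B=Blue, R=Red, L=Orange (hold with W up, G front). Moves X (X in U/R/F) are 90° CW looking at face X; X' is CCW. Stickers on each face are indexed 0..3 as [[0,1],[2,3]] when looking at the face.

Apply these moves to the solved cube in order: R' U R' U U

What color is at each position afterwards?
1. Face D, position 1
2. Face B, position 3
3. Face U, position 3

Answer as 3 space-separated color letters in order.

After move 1 (R'): R=RRRR U=WBWB F=GWGW D=YGYG B=YBYB
After move 2 (U): U=WWBB F=RRGW R=YBRR B=OOYB L=GWOO
After move 3 (R'): R=BRYR U=WYBO F=RWGB D=YRYW B=GOGB
After move 4 (U): U=BWOY F=BRGB R=GOYR B=GWGB L=RWOO
After move 5 (U): U=OBYW F=GOGB R=GWYR B=RWGB L=BROO
Query 1: D[1] = R
Query 2: B[3] = B
Query 3: U[3] = W

Answer: R B W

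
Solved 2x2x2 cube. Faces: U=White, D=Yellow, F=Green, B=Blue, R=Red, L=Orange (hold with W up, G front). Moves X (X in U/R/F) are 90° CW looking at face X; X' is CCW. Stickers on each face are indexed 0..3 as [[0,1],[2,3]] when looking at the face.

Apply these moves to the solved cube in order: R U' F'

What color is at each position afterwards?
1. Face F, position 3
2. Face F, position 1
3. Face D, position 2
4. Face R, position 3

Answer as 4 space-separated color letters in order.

Answer: G Y Y R

Derivation:
After move 1 (R): R=RRRR U=WGWG F=GYGY D=YBYB B=WBWB
After move 2 (U'): U=GGWW F=OOGY R=GYRR B=RRWB L=WBOO
After move 3 (F'): F=OYOG U=GGGR R=BYYR D=BOYB L=WWOW
Query 1: F[3] = G
Query 2: F[1] = Y
Query 3: D[2] = Y
Query 4: R[3] = R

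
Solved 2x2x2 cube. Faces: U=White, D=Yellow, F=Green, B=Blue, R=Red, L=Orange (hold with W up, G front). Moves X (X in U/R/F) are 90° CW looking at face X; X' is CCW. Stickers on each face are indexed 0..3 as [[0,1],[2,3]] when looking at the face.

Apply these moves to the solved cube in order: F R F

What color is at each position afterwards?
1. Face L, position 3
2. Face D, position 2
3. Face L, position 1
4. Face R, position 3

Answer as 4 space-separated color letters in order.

Answer: B Y R R

Derivation:
After move 1 (F): F=GGGG U=WWOO R=WRWR D=RRYY L=OYOY
After move 2 (R): R=WWRR U=WGOG F=GRGY D=RBYB B=OBWB
After move 3 (F): F=GGYR U=WGYY R=OWGR D=RWYB L=OROB
Query 1: L[3] = B
Query 2: D[2] = Y
Query 3: L[1] = R
Query 4: R[3] = R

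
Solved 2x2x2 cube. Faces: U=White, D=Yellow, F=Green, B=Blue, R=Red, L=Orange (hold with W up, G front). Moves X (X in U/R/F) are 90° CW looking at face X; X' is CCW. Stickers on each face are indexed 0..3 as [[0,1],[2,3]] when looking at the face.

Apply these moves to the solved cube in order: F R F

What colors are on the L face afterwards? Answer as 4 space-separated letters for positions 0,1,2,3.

Answer: O R O B

Derivation:
After move 1 (F): F=GGGG U=WWOO R=WRWR D=RRYY L=OYOY
After move 2 (R): R=WWRR U=WGOG F=GRGY D=RBYB B=OBWB
After move 3 (F): F=GGYR U=WGYY R=OWGR D=RWYB L=OROB
Query: L face = OROB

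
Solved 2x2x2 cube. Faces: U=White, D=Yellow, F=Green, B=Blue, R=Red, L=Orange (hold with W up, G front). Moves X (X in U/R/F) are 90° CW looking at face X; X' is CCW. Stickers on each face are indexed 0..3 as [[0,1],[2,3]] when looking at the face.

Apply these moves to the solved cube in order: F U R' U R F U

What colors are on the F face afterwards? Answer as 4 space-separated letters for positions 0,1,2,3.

Answer: O Y G R

Derivation:
After move 1 (F): F=GGGG U=WWOO R=WRWR D=RRYY L=OYOY
After move 2 (U): U=OWOW F=WRGG R=BBWR B=OYBB L=GGOY
After move 3 (R'): R=BRBW U=OBOO F=WWGW D=RRYG B=YYRB
After move 4 (U): U=OOOB F=BRGW R=YYBW B=GGRB L=WWOY
After move 5 (R): R=BYWY U=OROW F=BRGG D=RRYG B=BGOB
After move 6 (F): F=GBGR U=ORYW R=OYWY D=WBYG L=WROR
After move 7 (U): U=YOWR F=OYGR R=BGWY B=WROB L=GBOR
Query: F face = OYGR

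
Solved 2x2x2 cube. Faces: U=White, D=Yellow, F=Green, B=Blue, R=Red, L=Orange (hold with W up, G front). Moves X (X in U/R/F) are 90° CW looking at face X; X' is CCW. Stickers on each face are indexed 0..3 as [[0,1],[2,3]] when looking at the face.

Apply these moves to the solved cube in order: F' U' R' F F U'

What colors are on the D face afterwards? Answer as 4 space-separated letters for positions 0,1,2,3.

Answer: Y W Y G

Derivation:
After move 1 (F'): F=GGGG U=WWRR R=YRYR D=OOYY L=OWOW
After move 2 (U'): U=WRWR F=OWGG R=GGYR B=YRBB L=BBOW
After move 3 (R'): R=GRGY U=WBWY F=ORGR D=OWYG B=YROB
After move 4 (F): F=GORR U=WBWB R=WRYY D=GGYG L=BOOW
After move 5 (F): F=RGRO U=WBWO R=WRBY D=YWYG L=BGOG
After move 6 (U'): U=BOWW F=BGRO R=RGBY B=WROB L=YROG
Query: D face = YWYG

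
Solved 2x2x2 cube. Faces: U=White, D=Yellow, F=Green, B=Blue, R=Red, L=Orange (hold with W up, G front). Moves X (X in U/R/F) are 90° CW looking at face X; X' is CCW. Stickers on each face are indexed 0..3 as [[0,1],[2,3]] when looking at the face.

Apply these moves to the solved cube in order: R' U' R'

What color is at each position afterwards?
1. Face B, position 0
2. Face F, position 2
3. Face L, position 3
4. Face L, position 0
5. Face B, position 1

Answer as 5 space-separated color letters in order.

Answer: G G O Y R

Derivation:
After move 1 (R'): R=RRRR U=WBWB F=GWGW D=YGYG B=YBYB
After move 2 (U'): U=BBWW F=OOGW R=GWRR B=RRYB L=YBOO
After move 3 (R'): R=WRGR U=BYWR F=OBGW D=YOYW B=GRGB
Query 1: B[0] = G
Query 2: F[2] = G
Query 3: L[3] = O
Query 4: L[0] = Y
Query 5: B[1] = R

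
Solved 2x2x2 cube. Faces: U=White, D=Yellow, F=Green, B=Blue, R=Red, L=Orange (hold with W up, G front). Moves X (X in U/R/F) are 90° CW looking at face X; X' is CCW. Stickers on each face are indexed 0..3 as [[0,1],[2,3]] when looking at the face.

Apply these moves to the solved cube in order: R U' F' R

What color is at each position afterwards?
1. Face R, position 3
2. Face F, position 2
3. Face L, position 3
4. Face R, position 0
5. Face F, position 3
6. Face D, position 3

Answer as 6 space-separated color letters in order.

Answer: Y O W Y B R

Derivation:
After move 1 (R): R=RRRR U=WGWG F=GYGY D=YBYB B=WBWB
After move 2 (U'): U=GGWW F=OOGY R=GYRR B=RRWB L=WBOO
After move 3 (F'): F=OYOG U=GGGR R=BYYR D=BOYB L=WWOW
After move 4 (R): R=YBRY U=GYGG F=OOOB D=BWYR B=RRGB
Query 1: R[3] = Y
Query 2: F[2] = O
Query 3: L[3] = W
Query 4: R[0] = Y
Query 5: F[3] = B
Query 6: D[3] = R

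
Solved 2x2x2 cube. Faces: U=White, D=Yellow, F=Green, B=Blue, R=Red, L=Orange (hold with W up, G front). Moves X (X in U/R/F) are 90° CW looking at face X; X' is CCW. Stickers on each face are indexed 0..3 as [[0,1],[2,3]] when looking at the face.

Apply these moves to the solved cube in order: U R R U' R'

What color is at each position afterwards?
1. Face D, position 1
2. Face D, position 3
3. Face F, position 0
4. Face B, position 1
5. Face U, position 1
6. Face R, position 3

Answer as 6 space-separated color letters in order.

After move 1 (U): U=WWWW F=RRGG R=BBRR B=OOBB L=GGOO
After move 2 (R): R=RBRB U=WRWG F=RYGY D=YBYO B=WOWB
After move 3 (R): R=RRBB U=WYWY F=RBGO D=YWYW B=GORB
After move 4 (U'): U=YYWW F=GGGO R=RBBB B=RRRB L=GOOO
After move 5 (R'): R=BBRB U=YRWR F=GYGW D=YGYO B=WRWB
Query 1: D[1] = G
Query 2: D[3] = O
Query 3: F[0] = G
Query 4: B[1] = R
Query 5: U[1] = R
Query 6: R[3] = B

Answer: G O G R R B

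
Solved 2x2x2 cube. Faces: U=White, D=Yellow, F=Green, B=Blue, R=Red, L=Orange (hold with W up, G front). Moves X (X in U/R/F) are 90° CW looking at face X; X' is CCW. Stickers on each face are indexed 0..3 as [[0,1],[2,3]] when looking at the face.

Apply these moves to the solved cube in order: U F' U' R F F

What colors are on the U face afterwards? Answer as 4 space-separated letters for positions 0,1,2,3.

Answer: W W B G

Derivation:
After move 1 (U): U=WWWW F=RRGG R=BBRR B=OOBB L=GGOO
After move 2 (F'): F=RGRG U=WWBR R=YBYR D=GOYY L=GWOW
After move 3 (U'): U=WRWB F=GWRG R=RGYR B=YBBB L=OOOW
After move 4 (R): R=YRRG U=WWWG F=GORY D=GBYY B=BBRB
After move 5 (F): F=RGYO U=WWWO R=WRGG D=RYYY L=OGOB
After move 6 (F): F=YROG U=WWBG R=WROG D=GWYY L=OROY
Query: U face = WWBG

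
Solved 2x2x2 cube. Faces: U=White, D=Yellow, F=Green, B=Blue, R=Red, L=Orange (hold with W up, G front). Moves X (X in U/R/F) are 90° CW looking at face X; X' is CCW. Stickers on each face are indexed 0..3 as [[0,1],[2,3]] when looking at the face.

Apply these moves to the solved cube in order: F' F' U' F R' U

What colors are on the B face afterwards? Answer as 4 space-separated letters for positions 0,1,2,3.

Answer: B W G B

Derivation:
After move 1 (F'): F=GGGG U=WWRR R=YRYR D=OOYY L=OWOW
After move 2 (F'): F=GGGG U=WWYY R=OROR D=WWYY L=OROR
After move 3 (U'): U=WYWY F=ORGG R=GGOR B=ORBB L=BBOR
After move 4 (F): F=GOGR U=WYRB R=WGYR D=OGYY L=BWOW
After move 5 (R'): R=GRWY U=WBRO F=GYGB D=OOYR B=YRGB
After move 6 (U): U=RWOB F=GRGB R=YRWY B=BWGB L=GYOW
Query: B face = BWGB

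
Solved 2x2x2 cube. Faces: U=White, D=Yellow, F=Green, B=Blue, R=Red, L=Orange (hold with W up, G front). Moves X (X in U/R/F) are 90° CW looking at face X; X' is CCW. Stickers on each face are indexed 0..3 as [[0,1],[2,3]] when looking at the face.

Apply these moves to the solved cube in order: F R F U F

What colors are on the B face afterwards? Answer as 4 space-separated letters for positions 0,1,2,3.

After move 1 (F): F=GGGG U=WWOO R=WRWR D=RRYY L=OYOY
After move 2 (R): R=WWRR U=WGOG F=GRGY D=RBYB B=OBWB
After move 3 (F): F=GGYR U=WGYY R=OWGR D=RWYB L=OROB
After move 4 (U): U=YWYG F=OWYR R=OBGR B=ORWB L=GGOB
After move 5 (F): F=YORW U=YWBG R=YBGR D=GOYB L=GROW
Query: B face = ORWB

Answer: O R W B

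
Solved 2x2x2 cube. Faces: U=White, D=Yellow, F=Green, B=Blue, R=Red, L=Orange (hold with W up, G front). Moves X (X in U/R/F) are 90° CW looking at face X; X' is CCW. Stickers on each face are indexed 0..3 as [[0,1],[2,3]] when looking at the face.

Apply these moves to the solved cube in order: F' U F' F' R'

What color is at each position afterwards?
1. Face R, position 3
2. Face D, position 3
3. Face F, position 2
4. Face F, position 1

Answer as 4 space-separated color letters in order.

After move 1 (F'): F=GGGG U=WWRR R=YRYR D=OOYY L=OWOW
After move 2 (U): U=RWRW F=YRGG R=BBYR B=OWBB L=GGOW
After move 3 (F'): F=RGYG U=RWBY R=OBOR D=GWYY L=GWOR
After move 4 (F'): F=GGRY U=RWOO R=WBGR D=WRYY L=GYOB
After move 5 (R'): R=BRWG U=RBOO F=GWRO D=WGYY B=YWRB
Query 1: R[3] = G
Query 2: D[3] = Y
Query 3: F[2] = R
Query 4: F[1] = W

Answer: G Y R W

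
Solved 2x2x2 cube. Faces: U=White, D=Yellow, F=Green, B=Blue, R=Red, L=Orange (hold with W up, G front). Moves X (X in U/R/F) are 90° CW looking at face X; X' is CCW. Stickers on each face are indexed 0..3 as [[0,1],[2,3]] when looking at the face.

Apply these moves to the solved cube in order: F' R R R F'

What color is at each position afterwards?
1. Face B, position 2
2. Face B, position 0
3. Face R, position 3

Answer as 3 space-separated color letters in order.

After move 1 (F'): F=GGGG U=WWRR R=YRYR D=OOYY L=OWOW
After move 2 (R): R=YYRR U=WGRG F=GOGY D=OBYB B=RBWB
After move 3 (R): R=RYRY U=WORY F=GBGB D=OWYR B=GBGB
After move 4 (R): R=RRYY U=WBRB F=GWGR D=OGYG B=YBOB
After move 5 (F'): F=WRGG U=WBRY R=GROY D=WWYG L=OBOR
Query 1: B[2] = O
Query 2: B[0] = Y
Query 3: R[3] = Y

Answer: O Y Y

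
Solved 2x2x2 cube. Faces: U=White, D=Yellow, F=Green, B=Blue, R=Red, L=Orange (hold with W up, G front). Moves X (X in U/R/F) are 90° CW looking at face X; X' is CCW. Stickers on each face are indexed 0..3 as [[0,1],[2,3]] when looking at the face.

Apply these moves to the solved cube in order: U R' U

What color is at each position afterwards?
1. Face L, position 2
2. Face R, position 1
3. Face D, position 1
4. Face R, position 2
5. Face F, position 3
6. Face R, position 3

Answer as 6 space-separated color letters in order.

Answer: O O R B W R

Derivation:
After move 1 (U): U=WWWW F=RRGG R=BBRR B=OOBB L=GGOO
After move 2 (R'): R=BRBR U=WBWO F=RWGW D=YRYG B=YOYB
After move 3 (U): U=WWOB F=BRGW R=YOBR B=GGYB L=RWOO
Query 1: L[2] = O
Query 2: R[1] = O
Query 3: D[1] = R
Query 4: R[2] = B
Query 5: F[3] = W
Query 6: R[3] = R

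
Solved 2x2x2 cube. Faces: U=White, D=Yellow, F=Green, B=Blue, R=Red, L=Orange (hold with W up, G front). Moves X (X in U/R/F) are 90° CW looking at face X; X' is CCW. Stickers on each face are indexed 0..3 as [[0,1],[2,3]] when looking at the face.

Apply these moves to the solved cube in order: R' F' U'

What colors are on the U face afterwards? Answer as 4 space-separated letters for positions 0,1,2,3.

After move 1 (R'): R=RRRR U=WBWB F=GWGW D=YGYG B=YBYB
After move 2 (F'): F=WWGG U=WBRR R=GRYR D=OOYG L=OBOW
After move 3 (U'): U=BRWR F=OBGG R=WWYR B=GRYB L=YBOW
Query: U face = BRWR

Answer: B R W R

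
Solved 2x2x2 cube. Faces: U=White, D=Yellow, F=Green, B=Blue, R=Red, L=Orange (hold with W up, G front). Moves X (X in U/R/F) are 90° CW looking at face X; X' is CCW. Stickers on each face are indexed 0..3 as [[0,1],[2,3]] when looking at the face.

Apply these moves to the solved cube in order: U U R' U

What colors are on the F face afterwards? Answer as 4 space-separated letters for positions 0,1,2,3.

Answer: O R G W

Derivation:
After move 1 (U): U=WWWW F=RRGG R=BBRR B=OOBB L=GGOO
After move 2 (U): U=WWWW F=BBGG R=OORR B=GGBB L=RROO
After move 3 (R'): R=OROR U=WBWG F=BWGW D=YBYG B=YGYB
After move 4 (U): U=WWGB F=ORGW R=YGOR B=RRYB L=BWOO
Query: F face = ORGW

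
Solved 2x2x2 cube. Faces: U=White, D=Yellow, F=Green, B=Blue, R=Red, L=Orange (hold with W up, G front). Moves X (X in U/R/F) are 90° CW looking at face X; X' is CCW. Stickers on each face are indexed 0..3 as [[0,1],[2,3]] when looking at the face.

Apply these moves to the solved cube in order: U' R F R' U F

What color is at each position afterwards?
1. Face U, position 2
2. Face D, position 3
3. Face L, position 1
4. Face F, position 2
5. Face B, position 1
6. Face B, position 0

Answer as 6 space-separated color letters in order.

After move 1 (U'): U=WWWW F=OOGG R=GGRR B=RRBB L=BBOO
After move 2 (R): R=RGRG U=WOWG F=OYGY D=YBYR B=WRWB
After move 3 (F): F=GOYY U=WOOB R=WGGG D=RRYR L=BYOB
After move 4 (R'): R=GGWG U=WWOW F=GOYB D=ROYY B=RRRB
After move 5 (U): U=OWWW F=GGYB R=RRWG B=BYRB L=GOOB
After move 6 (F): F=YGBG U=OWBO R=WRWG D=WRYY L=GROO
Query 1: U[2] = B
Query 2: D[3] = Y
Query 3: L[1] = R
Query 4: F[2] = B
Query 5: B[1] = Y
Query 6: B[0] = B

Answer: B Y R B Y B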